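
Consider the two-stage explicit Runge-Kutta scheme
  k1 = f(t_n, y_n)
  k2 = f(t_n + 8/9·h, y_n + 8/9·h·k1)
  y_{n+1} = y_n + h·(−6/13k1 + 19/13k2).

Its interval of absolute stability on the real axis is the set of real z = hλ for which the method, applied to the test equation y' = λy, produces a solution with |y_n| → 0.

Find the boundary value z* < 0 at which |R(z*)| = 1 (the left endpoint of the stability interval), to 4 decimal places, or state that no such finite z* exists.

On y'=λy, z=hλ:
  k1=λy_n ⇒ h·k1=z·y_n;  k2=λ(1+8/9z)y_n ⇒ h·k2=z(1+8/9z)y_n
  y_{n+1}/y_n = 1 − 6/13z + 19/13z(1+8/9z) = 1 + z + 152/117z²
  Hence R(z) = 1 + z + 152/117z².

Solve |R(x)|<1 on ℝ⁻.
x=-0.35: |R|=0.8091
R=1: x+152/117x²=0 ⇒ x=−117/152=-0.7697; min R=1−1/(4·152/117)=0.8076>−1
Confirm numerically:
  x=-0.698: |R|=0.93495 <1
  x=-0.598: |R|=0.86658 <1
  x=-0.444: |R|=0.81211 <1
  x=-1.008: |R|=1.31201 >1
  x=-0.985: |R|=1.27546 >1
Interval (-0.7697, 0).

z* = -0.7697.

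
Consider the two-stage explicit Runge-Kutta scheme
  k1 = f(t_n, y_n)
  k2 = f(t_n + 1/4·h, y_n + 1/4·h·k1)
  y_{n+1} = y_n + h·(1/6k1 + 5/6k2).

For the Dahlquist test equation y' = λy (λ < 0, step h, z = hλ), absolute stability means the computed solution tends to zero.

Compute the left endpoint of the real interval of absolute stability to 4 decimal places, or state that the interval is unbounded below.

With y'=λy (z=hλ):
  k1=λy_n ⇒ h·k1=z·y_n;  k2=λ(1+1/4z)y_n ⇒ h·k2=z(1+1/4z)y_n
  y_{n+1}/y_n = 1 + 1/6z + 5/6z(1+1/4z) = 1 + z + 5/24z²
  ⇒ R(z) = 1 + z + 5/24z².

Boundary: |R(x)|=1, x<0.
x=-0.41: |R|=0.6250
R=1: x+5/24x²=0 ⇒ x=−24/5=-4.8000; min R=1−1/(4·5/24)=-0.2000>−1
Confirm numerically:
  x=-4.472: |R|=0.69441 <1
  x=-2.404: |R|=0.20000 <1
  x=-2.392: |R|=0.19999 <1
  x=-5.246: |R|=1.48744 >1
  x=-5.073: |R|=1.28853 >1
  x=-4.861: |R|=1.06178 >1
Stable set (-4.8000, 0).

left endpoint -4.8000.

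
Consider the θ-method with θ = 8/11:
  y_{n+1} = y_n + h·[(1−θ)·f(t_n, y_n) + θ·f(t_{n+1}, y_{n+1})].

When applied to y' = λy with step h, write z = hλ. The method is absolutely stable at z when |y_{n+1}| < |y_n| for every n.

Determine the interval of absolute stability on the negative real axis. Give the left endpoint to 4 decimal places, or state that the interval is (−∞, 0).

unbounded; (−∞, 0).

Set f=λy, z=hλ:
  y_{n+1} = y_n + z·[3/11·y_n + 8/11·y_{n+1}] ⇒ (1 − 8/11z)y_{n+1} = (1 + 3/11z)y_n
  R(z) = (1 + 3/11z)/(1 − 8/11z).

Boundary: |R(x)|=1, x<0.
x=-0.46: |R|=0.6553
x=-2: |R|=0.1852
x=-10: |R|=0.2088
x=-100: |R|=0.3564
θ=8/11≥1/2 ⇒ |1+3/11x|<|1−8/11x| ∀x<0 ⇒ interval (−∞,0).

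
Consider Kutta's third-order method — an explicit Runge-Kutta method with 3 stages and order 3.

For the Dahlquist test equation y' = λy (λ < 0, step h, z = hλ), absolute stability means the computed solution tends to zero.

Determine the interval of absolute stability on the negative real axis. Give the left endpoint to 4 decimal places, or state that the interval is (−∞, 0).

On y'=λy, z=hλ:
  order 3, 3-stage ⇒ R(z)=1+z+z^2/2+z^3/6
  (e.g. R(-1.06)=0.30330, |R|=0.30330)

Find x<0 with |R(x)|<1.
x=-1.06: |R|=0.3033
|R(-2.88)|=1.7141 |R(-1.35)|=0.1512 |R(-0.93)|=0.3684
Bisect:
  x_lo=-2.8462 |R|=1.6386  x_hi=-0.0594 |R|=0.9423
  mid=-1.45283 |R|=0.09144 →hi
  mid=-2.14953 |R|=0.49460 →hi
  mid=-2.49787 |R|=0.97572 →hi
  mid=-2.67205 |R|=1.28179 →lo
  mid=-2.58496 |R|=1.12274 →lo
  mid=-2.54142 |R|=1.04777 →lo
  mid=-2.51965 |R|=1.01138 →lo
  ...
  [-2.51284,-2.51267] ⇒ x*=-2.5127
So |R|<1 on (-2.5127, 0).

(-2.5127, 0).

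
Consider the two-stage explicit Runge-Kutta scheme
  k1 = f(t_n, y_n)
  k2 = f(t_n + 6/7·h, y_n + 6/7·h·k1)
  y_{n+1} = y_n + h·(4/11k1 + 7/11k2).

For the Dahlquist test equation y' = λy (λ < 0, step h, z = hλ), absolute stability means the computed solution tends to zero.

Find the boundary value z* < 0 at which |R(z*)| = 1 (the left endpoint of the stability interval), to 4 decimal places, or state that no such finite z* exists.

left endpoint -1.8333.

With y'=λy (z=hλ):
  k1=λy_n ⇒ h·k1=z·y_n;  k2=λ(1+6/7z)y_n ⇒ h·k2=z(1+6/7z)y_n
  y_{n+1}/y_n = 1 + 4/11z + 7/11z(1+6/7z) = 1 + z + 6/11z²
  R(z) = 1 + z + 6/11z².

Solve |R(x)|<1 on ℝ⁻.
x=-1.41: |R|=0.6744
R=1: x+6/11x²=0 ⇒ x=−11/6=-1.8333; min R=1−1/(4·6/11)=0.5417>−1
Confirm numerically:
  x=-1.741: |R|=0.91232 <1
  x=-1.517: |R|=0.73825 <1
  x=-1.097: |R|=0.55940 <1
  x=-0.952: |R|=0.54235 <1
  x=-2.320: |R|=1.61585 >1
  x=-1.988: |R|=1.16771 >1
Interval (-1.8333, 0).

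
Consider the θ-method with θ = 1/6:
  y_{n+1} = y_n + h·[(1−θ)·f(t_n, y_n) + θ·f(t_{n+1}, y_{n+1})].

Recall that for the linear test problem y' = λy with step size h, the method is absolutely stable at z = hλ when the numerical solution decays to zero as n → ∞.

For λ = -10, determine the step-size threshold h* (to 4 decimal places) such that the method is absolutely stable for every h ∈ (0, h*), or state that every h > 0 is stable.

(-3.0000,0); λ=-10 ⇒ h* = (3)/10 = 0.3000.

On y'=λy, z=hλ:
  y_{n+1} = y_n + z·[5/6·y_n + 1/6·y_{n+1}] ⇒ (1 − 1/6z)y_{n+1} = (1 + 5/6z)y_n
  Hence R(z) = (1 + 5/6z)/(1 − 1/6z).

Boundary: |R(x)|=1, x<0.
x=-1.33: |R|=0.0887
R=−1: 1+5/6x = −1+1/6x ⇒ -2/3x=2 ⇒ x=2/(-2/3)=-3.0000
Confirm numerically:
  x=-1.783: |R|=0.37453 <1
  x=-1.733: |R|=0.34463 <1
  x=-1.725: |R|=0.33981 <1
  x=-3.410: |R|=1.17428 >1
  x=-3.252: |R|=1.10895 >1
  x=-3.239: |R|=1.10347 >1
Interval (-3.0000, 0).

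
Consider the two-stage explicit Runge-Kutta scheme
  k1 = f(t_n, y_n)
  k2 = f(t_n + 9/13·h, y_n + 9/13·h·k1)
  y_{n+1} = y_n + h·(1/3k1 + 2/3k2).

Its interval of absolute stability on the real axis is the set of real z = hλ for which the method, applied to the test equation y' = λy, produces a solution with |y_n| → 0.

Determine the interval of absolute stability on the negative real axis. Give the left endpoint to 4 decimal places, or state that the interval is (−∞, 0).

z∈(-2.1667,0).

Test eqn y'=λy, z=hλ:
  k1=λy_n ⇒ h·k1=z·y_n;  k2=λ(1+9/13z)y_n ⇒ h·k2=z(1+9/13z)y_n
  y_{n+1}/y_n = 1 + 1/3z + 2/3z(1+9/13z) = 1 + z + 6/13z²
  ⇒ R(z) = 1 + z + 6/13z².

Need |R(x)|<1, x<0.
x=-1.1: |R|=0.4585
R=1: x+6/13x²=0 ⇒ x=−13/6=-2.1667; min R=1−1/(4·6/13)=0.4583>−1
Confirm numerically:
  x=-2.074: |R|=0.91130 <1
  x=-2.061: |R|=0.89949 <1
  x=-1.806: |R|=0.69937 <1
  x=-1.450: |R|=0.52038 <1
  x=-2.570: |R|=1.47842 >1
  x=-2.544: |R|=1.44305 >1
  x=-2.315: |R|=1.15849 >1
Stable set (-2.1667, 0).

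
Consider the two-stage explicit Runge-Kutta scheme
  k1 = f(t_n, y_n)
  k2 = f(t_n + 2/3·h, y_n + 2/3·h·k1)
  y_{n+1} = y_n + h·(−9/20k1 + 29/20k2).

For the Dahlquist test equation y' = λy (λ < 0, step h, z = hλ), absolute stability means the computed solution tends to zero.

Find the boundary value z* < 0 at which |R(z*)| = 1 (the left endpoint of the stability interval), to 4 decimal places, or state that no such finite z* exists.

z* = -1.0345.

On y'=λy, z=hλ:
  k1=λy_n ⇒ h·k1=z·y_n;  k2=λ(1+2/3z)y_n ⇒ h·k2=z(1+2/3z)y_n
  y_{n+1}/y_n = 1 − 9/20z + 29/20z(1+2/3z) = 1 + z + 29/30z²
  R(z) = 1 + z + 29/30z².

Solve |R(x)|<1 on ℝ⁻.
x=-0.31: |R|=0.7829
R=1: x+29/30x²=0 ⇒ x=−30/29=-1.0345; min R=1−1/(4·29/30)=0.7414>−1
Confirm numerically:
  x=-0.958: |R|=0.92917 <1
  x=-0.436: |R|=0.74776 <1
  x=-0.422: |R|=0.75015 <1
  x=-1.408: |R|=1.50838 >1
  x=-1.279: |R|=1.30231 >1
  x=-1.235: |R|=1.23938 >1
Stable set (-1.0345, 0).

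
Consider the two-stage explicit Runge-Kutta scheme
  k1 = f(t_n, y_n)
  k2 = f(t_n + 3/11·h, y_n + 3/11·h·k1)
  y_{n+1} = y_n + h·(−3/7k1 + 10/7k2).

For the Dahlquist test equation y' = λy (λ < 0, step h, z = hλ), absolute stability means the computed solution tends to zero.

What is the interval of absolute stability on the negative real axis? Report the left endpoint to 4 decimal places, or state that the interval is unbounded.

Set f=λy, z=hλ:
  k1=λy_n ⇒ h·k1=z·y_n;  k2=λ(1+3/11z)y_n ⇒ h·k2=z(1+3/11z)y_n
  y_{n+1}/y_n = 1 − 3/7z + 10/7z(1+3/11z) = 1 + z + 30/77z²
  R(z) = 1 + z + 30/77z².

Boundary: |R(x)|=1, x<0.
x=-0.79: |R|=0.4532
R=1: x+30/77x²=0 ⇒ x=−77/30=-2.5667; min R=1−1/(4·30/77)=0.3583>−1
Confirm numerically:
  x=-2.460: |R|=0.89777 <1
  x=-2.291: |R|=0.75394 <1
  x=-1.512: |R|=0.37871 <1
  x=-3.112: |R|=1.66120 >1
  x=-3.001: |R|=1.50783 >1
  x=-2.911: |R|=1.39053 >1
So |R|<1 on (-2.5667, 0).

z∈(-2.5667,0).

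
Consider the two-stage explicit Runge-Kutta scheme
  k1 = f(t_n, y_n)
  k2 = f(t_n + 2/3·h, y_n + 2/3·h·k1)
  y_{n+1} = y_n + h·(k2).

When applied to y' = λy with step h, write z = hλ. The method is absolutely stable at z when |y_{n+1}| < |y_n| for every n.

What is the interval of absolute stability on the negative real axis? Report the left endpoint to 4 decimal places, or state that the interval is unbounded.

On y'=λy, z=hλ:
  k1=λy_n ⇒ h·k1=z·y_n;  k2=λ(1+2/3z)y_n ⇒ h·k2=z(1+2/3z)y_n
  y_{n+1}/y_n = 1 + z(1+2/3z) = 1 + z + 2/3z²
  ⇒ R(z) = 1 + z + 2/3z².

Solve |R(x)|<1 on ℝ⁻.
x=-1.35: |R|=0.8650
R=1: x+2/3x²=0 ⇒ x=−3/2=-1.5000; min R=1−1/(4·2/3)=0.6250>−1
Confirm numerically:
  x=-1.336: |R|=0.85393 <1
  x=-0.663: |R|=0.63005 <1
  x=-0.651: |R|=0.63153 <1
  x=-1.951: |R|=1.58660 >1
  x=-1.901: |R|=1.50820 >1
So |R|<1 on (-1.5000, 0).

z∈(-1.5000,0).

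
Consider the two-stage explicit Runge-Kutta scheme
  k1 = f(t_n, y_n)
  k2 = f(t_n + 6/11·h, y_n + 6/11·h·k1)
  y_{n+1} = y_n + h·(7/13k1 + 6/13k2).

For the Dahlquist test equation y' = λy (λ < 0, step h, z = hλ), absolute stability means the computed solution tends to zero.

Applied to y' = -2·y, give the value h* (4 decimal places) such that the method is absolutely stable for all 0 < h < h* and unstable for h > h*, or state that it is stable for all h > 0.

On y'=λy, z=hλ:
  k1=λy_n ⇒ h·k1=z·y_n;  k2=λ(1+6/11z)y_n ⇒ h·k2=z(1+6/11z)y_n
  y_{n+1}/y_n = 1 + 7/13z + 6/13z(1+6/11z) = 1 + z + 36/143z²
  ⇒ R(z) = 1 + z + 36/143z².

Boundary: |R(x)|=1, x<0.
x=-1.44: |R|=0.0820
R=1: x+36/143x²=0 ⇒ x=−143/36=-3.9722; min R=1−1/(4·36/143)=0.0069>−1
Confirm numerically:
  x=-3.732: |R|=0.77431 <1
  x=-3.430: |R|=0.53179 <1
  x=-2.788: |R|=0.16883 <1
  x=-1.919: |R|=0.00808 <1
  x=-4.549: |R|=1.66053 >1
  x=-4.007: |R|=1.03508 >1
Stable set (-3.9722, 0).

(-3.9722,0); λ=-2 ⇒ h* = (143/36)/2 = 1.9861.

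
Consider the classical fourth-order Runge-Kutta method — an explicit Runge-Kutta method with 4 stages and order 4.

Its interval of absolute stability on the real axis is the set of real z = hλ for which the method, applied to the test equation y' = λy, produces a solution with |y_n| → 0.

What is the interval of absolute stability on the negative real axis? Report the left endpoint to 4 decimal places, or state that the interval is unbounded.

z∈(-2.7853,0).

Set f=λy, z=hλ:
  order 4, 4-stage ⇒ R(z)=1+z+z^2/2+z^3/6+z^4/24
  (e.g. R(-1.4)=0.28273, |R|=0.28273)

Need |R(x)|<1, x<0.
x=-1.4: |R|=0.2827
|R(-2.86)|=1.1186 |R(-2.78)|=0.9920 |R(-1.39)|=0.2840
Bisect:
  x_lo=-3.4176 |R|=2.4536  x_hi=-0.2165 |R|=0.8053
  mid=-1.81706 |R|=0.28811 →hi
  mid=-2.61731 |R|=0.77490 →hi
  mid=-3.01744 |R|=1.41026 →lo
  mid=-2.81738 |R|=1.04946 →lo
  mid=-2.71734 |R|=0.90229 →hi
  mid=-2.76736 |R|=0.97330 →hi
  mid=-2.79237 |R|=1.01072 →lo
  ...
  [-2.78533,-2.78514] ⇒ x*=-2.7853
Interval (-2.7853, 0).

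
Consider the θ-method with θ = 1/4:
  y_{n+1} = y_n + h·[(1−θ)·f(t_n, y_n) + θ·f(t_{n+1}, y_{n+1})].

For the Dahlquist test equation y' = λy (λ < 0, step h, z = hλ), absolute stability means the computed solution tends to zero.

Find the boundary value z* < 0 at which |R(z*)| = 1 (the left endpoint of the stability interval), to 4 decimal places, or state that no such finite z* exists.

z* = -4.0000.

With y'=λy (z=hλ):
  y_{n+1} = y_n + z·[3/4·y_n + 1/4·y_{n+1}] ⇒ (1 − 1/4z)y_{n+1} = (1 + 3/4z)y_n
  so R(z) = (1 + 3/4z)/(1 − 1/4z).

Find x<0 with |R(x)|<1.
x=-0.47: |R|=0.5794
R=−1: 1+3/4x = −1+1/4x ⇒ -1/2x=2 ⇒ x=2/(-1/2)=-4.0000
Confirm numerically:
  x=-3.835: |R|=0.95788 <1
  x=-2.724: |R|=0.62046 <1
  x=-1.801: |R|=0.24185 <1
  x=-4.517: |R|=1.12140 >1
  x=-4.485: |R|=1.11432 >1
  x=-4.473: |R|=1.11165 >1
So |R|<1 on (-4.0000, 0).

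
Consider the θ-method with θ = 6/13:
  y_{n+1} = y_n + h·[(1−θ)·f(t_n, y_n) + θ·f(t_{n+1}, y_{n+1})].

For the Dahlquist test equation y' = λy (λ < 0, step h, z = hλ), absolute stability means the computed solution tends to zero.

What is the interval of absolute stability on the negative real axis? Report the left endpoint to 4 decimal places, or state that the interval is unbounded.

Test eqn y'=λy, z=hλ:
  y_{n+1} = y_n + z·[7/13·y_n + 6/13·y_{n+1}] ⇒ (1 − 6/13z)y_{n+1} = (1 + 7/13z)y_n
  Hence R(z) = (1 + 7/13z)/(1 − 6/13z).

Find x<0 with |R(x)|<1.
x=-1.47: |R|=0.1242
R=−1: 1+7/13x = −1+6/13x ⇒ -1/13x=2 ⇒ x=2/(-1/13)=-26.0000
Confirm numerically:
  x=-23.131: |R|=0.98110 <1
  x=-21.694: |R|=0.96992 <1
  x=-18.575: |R|=0.94034 <1
  x=-26.489: |R|=1.00284 >1
  x=-26.406: |R|=1.00237 >1
  x=-26.081: |R|=1.00048 >1
Stable set (-26.0000, 0).

(-26.0000, 0).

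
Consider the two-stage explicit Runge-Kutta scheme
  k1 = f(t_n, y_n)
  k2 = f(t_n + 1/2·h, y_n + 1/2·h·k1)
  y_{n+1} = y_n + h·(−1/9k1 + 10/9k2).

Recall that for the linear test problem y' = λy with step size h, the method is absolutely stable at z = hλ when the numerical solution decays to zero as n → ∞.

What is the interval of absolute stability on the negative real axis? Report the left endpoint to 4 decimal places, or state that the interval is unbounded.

Test eqn y'=λy, z=hλ:
  k1=λy_n ⇒ h·k1=z·y_n;  k2=λ(1+1/2z)y_n ⇒ h·k2=z(1+1/2z)y_n
  y_{n+1}/y_n = 1 − 1/9z + 10/9z(1+1/2z) = 1 + z + 5/9z²
  so R(z) = 1 + z + 5/9z².

Find x<0 with |R(x)|<1.
x=-1.44: |R|=0.7120
R=1: x+5/9x²=0 ⇒ x=−9/5=-1.8000; min R=1−1/(4·5/9)=0.5500>−1
Confirm numerically:
  x=-1.630: |R|=0.84606 <1
  x=-0.826: |R|=0.55304 <1
  x=-0.784: |R|=0.55748 <1
  x=-2.327: |R|=1.68129 >1
  x=-2.218: |R|=1.51507 >1
Interval (-1.8000, 0).

z∈(-1.8000,0).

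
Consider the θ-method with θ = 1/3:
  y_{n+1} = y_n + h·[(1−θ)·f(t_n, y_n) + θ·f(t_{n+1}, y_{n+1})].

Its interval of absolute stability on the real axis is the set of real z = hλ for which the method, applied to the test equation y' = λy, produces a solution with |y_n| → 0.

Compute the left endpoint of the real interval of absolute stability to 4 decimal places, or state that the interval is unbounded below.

left endpoint -6.0000.

Test eqn y'=λy, z=hλ:
  y_{n+1} = y_n + z·[2/3·y_n + 1/3·y_{n+1}] ⇒ (1 − 1/3z)y_{n+1} = (1 + 2/3z)y_n
  Hence R(z) = (1 + 2/3z)/(1 − 1/3z).

Solve |R(x)|<1 on ℝ⁻.
x=-0.83: |R|=0.3499
R=−1: 1+2/3x = −1+1/3x ⇒ -1/3x=2 ⇒ x=2/(-1/3)=-6.0000
Confirm numerically:
  x=-5.916: |R|=0.99058 <1
  x=-4.330: |R|=0.77217 <1
  x=-2.766: |R|=0.43913 <1
  x=-2.620: |R|=0.39858 <1
  x=-6.295: |R|=1.03174 >1
  x=-6.290: |R|=1.03122 >1
Stable set (-6.0000, 0).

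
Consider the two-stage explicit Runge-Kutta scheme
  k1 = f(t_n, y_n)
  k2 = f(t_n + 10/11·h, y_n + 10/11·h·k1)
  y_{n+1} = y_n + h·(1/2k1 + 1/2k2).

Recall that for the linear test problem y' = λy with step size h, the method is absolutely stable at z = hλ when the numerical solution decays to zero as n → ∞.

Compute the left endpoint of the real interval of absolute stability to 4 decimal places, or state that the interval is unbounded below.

left endpoint -2.2000.

On y'=λy, z=hλ:
  k1=λy_n ⇒ h·k1=z·y_n;  k2=λ(1+10/11z)y_n ⇒ h·k2=z(1+10/11z)y_n
  y_{n+1}/y_n = 1 + 1/2z + 1/2z(1+10/11z) = 1 + z + 5/11z²
  Hence R(z) = 1 + z + 5/11z².

Find x<0 with |R(x)|<1.
x=-1.13: |R|=0.4504
R=1: x+5/11x²=0 ⇒ x=−11/5=-2.2000; min R=1−1/(4·5/11)=0.4500>−1
Confirm numerically:
  x=-2.153: |R|=0.95400 <1
  x=-0.979: |R|=0.45665 <1
  x=-0.935: |R|=0.46237 <1
  x=-2.624: |R|=1.50572 >1
  x=-2.316: |R|=1.12212 >1
So |R|<1 on (-2.2000, 0).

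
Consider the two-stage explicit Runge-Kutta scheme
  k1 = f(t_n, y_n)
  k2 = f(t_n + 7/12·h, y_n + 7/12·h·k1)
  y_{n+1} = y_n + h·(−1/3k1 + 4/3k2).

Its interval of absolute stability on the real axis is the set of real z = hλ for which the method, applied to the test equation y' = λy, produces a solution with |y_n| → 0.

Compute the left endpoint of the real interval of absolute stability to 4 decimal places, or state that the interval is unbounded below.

left endpoint -1.2857.

With y'=λy (z=hλ):
  k1=λy_n ⇒ h·k1=z·y_n;  k2=λ(1+7/12z)y_n ⇒ h·k2=z(1+7/12z)y_n
  y_{n+1}/y_n = 1 − 1/3z + 4/3z(1+7/12z) = 1 + z + 7/9z²
  ⇒ R(z) = 1 + z + 7/9z².

Boundary: |R(x)|=1, x<0.
x=-1.09: |R|=0.8341
R=1: x+7/9x²=0 ⇒ x=−9/7=-1.2857; min R=1−1/(4·7/9)=0.6786>−1
Confirm numerically:
  x=-1.131: |R|=0.86390 <1
  x=-0.796: |R|=0.69681 <1
  x=-0.576: |R|=0.68205 <1
  x=-1.776: |R|=1.67725 >1
  x=-1.448: |R|=1.18277 >1
  x=-1.433: |R|=1.16416 >1
Stable set (-1.2857, 0).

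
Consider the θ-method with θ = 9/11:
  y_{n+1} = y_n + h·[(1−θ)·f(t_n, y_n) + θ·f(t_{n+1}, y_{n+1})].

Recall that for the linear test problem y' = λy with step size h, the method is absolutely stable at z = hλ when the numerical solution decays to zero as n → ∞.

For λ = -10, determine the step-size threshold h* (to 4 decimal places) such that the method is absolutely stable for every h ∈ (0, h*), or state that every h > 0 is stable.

Set f=λy, z=hλ:
  y_{n+1} = y_n + z·[2/11·y_n + 9/11·y_{n+1}] ⇒ (1 − 9/11z)y_{n+1} = (1 + 2/11z)y_n
  Hence R(z) = (1 + 2/11z)/(1 − 9/11z).

Need |R(x)|<1, x<0.
x=-1.02: |R|=0.4440
x=-2: |R|=0.2414
x=-10: |R|=0.0891
x=-100: |R|=0.2075
θ=9/11≥1/2 ⇒ |1+2/11x|<|1−9/11x| ∀x<0 ⇒ interval (−∞,0).

unbounded; (−∞, 0). Any h>0 works for λ=-10.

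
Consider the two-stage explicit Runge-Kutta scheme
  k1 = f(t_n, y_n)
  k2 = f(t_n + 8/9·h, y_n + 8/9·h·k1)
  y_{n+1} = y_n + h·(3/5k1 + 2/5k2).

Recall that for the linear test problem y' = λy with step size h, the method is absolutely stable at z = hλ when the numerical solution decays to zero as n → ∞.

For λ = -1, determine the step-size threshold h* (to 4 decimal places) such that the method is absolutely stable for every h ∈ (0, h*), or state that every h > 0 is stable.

With y'=λy (z=hλ):
  k1=λy_n ⇒ h·k1=z·y_n;  k2=λ(1+8/9z)y_n ⇒ h·k2=z(1+8/9z)y_n
  y_{n+1}/y_n = 1 + 3/5z + 2/5z(1+8/9z) = 1 + z + 16/45z²
  R(z) = 1 + z + 16/45z².

Need |R(x)|<1, x<0.
x=-0.39: |R|=0.6641
R=1: x+16/45x²=0 ⇒ x=−45/16=-2.8125; min R=1−1/(4·16/45)=0.2969>−1
Confirm numerically:
  x=-2.503: |R|=0.72456 <1
  x=-1.511: |R|=0.30078 <1
  x=-1.488: |R|=0.29925 <1
  x=-1.278: |R|=0.30272 <1
  x=-3.227: |R|=1.47559 >1
  x=-2.915: |R|=1.10624 >1
So |R|<1 on (-2.8125, 0).

(-2.8125,0); λ=-1 ⇒ h* = (45/16)/1 = 2.8125.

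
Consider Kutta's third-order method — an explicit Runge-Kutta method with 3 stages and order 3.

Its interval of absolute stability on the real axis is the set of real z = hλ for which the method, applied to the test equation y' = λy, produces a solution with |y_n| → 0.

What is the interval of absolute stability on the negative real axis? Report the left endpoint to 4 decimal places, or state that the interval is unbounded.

Test eqn y'=λy, z=hλ:
  order 3, 3-stage ⇒ R(z)=1+z+z^2/2+z^3/6
  (e.g. R(-0.76)=0.45564, |R|=0.45564)

Need |R(x)|<1, x<0.
x=-0.76: |R|=0.4556
|R(-2.71)|=1.3550 |R(-1.66)|=0.0446 |R(-0.78)|=0.4451
Bisect:
  x_lo=-3.3847 |R|=3.1194  x_hi=-0.1319 |R|=0.8764
  mid=-1.75834 |R|=0.11852 →hi
  mid=-2.57154 |R|=1.09932 →lo
  mid=-2.16494 |R|=0.51262 →hi
  mid=-2.36824 |R|=0.77769 →hi
  mid=-2.46989 |R|=0.93091 →hi
  mid=-2.52071 |R|=1.01315 →lo
  mid=-2.49530 |R|=0.97155 →hi
  mid=-2.50801 |R|=0.99223 →hi
  mid=-2.51436 |R|=1.00266 →lo
  ...
  [-2.51277,-2.51257] ⇒ x*=-2.5127
Interval (-2.5127, 0).

z∈(-2.5127,0).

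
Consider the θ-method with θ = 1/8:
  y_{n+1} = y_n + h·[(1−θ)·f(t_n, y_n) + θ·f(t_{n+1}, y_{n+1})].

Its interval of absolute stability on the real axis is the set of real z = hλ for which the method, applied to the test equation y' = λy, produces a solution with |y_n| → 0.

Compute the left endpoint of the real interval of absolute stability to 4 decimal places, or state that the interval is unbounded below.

Set f=λy, z=hλ:
  y_{n+1} = y_n + z·[7/8·y_n + 1/8·y_{n+1}] ⇒ (1 − 1/8z)y_{n+1} = (1 + 7/8z)y_n
  R(z) = (1 + 7/8z)/(1 − 1/8z).

Need |R(x)|<1, x<0.
x=-1.29: |R|=0.1109
R=−1: 1+7/8x = −1+1/8x ⇒ -3/4x=2 ⇒ x=2/(-3/4)=-2.6667
Confirm numerically:
  x=-2.379: |R|=0.83370 <1
  x=-1.871: |R|=0.51636 <1
  x=-1.373: |R|=0.17188 <1
  x=-1.260: |R|=0.08855 <1
  x=-3.267: |R|=1.31969 >1
  x=-3.075: |R|=1.22122 >1
Interval (-2.6667, 0).

z* = -2.6667.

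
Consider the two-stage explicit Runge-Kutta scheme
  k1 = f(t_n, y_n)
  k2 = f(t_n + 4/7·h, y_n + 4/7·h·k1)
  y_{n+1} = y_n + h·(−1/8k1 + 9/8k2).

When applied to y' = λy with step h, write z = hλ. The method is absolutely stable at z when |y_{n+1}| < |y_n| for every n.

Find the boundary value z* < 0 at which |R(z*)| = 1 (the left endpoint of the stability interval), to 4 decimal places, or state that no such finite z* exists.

left endpoint -1.5556.

On y'=λy, z=hλ:
  k1=λy_n ⇒ h·k1=z·y_n;  k2=λ(1+4/7z)y_n ⇒ h·k2=z(1+4/7z)y_n
  y_{n+1}/y_n = 1 − 1/8z + 9/8z(1+4/7z) = 1 + z + 9/14z²
  R(z) = 1 + z + 9/14z².

Need |R(x)|<1, x<0.
x=-1.39: |R|=0.8521
R=1: x+9/14x²=0 ⇒ x=−14/9=-1.5556; min R=1−1/(4·9/14)=0.6111>−1
Confirm numerically:
  x=-1.532: |R|=0.97680 <1
  x=-1.463: |R|=0.91295 <1
  x=-0.884: |R|=0.61836 <1
  x=-0.801: |R|=0.61146 <1
  x=-2.020: |R|=1.60311 >1
  x=-1.932: |R|=1.46754 >1
Interval (-1.5556, 0).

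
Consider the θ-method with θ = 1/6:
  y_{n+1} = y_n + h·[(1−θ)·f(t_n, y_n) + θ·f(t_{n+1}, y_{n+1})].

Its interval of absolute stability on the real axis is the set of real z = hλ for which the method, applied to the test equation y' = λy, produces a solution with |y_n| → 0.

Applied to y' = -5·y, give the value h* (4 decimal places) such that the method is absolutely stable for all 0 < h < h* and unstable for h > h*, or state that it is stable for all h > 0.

On y'=λy, z=hλ:
  y_{n+1} = y_n + z·[5/6·y_n + 1/6·y_{n+1}] ⇒ (1 − 1/6z)y_{n+1} = (1 + 5/6z)y_n
  so R(z) = (1 + 5/6z)/(1 − 1/6z).

Find x<0 with |R(x)|<1.
x=-0.52: |R|=0.5215
R=−1: 1+5/6x = −1+1/6x ⇒ -2/3x=2 ⇒ x=2/(-2/3)=-3.0000
Confirm numerically:
  x=-2.461: |R|=0.74518 <1
  x=-2.425: |R|=0.72700 <1
  x=-1.536: |R|=0.22293 <1
  x=-1.425: |R|=0.15152 <1
  x=-3.326: |R|=1.13982 >1
  x=-3.079: |R|=1.03481 >1
  x=-3.032: |R|=1.01417 >1
So |R|<1 on (-3.0000, 0).

(-3.0000,0); λ=-5 ⇒ h* = (3)/5 = 0.6000.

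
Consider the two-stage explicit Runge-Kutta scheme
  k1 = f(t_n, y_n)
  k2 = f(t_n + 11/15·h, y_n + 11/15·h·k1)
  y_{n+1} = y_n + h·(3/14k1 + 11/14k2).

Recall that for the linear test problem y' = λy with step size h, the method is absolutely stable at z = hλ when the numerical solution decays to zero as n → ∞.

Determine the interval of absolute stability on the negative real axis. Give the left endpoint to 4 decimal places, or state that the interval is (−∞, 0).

z∈(-1.7355,0).

On y'=λy, z=hλ:
  k1=λy_n ⇒ h·k1=z·y_n;  k2=λ(1+11/15z)y_n ⇒ h·k2=z(1+11/15z)y_n
  y_{n+1}/y_n = 1 + 3/14z + 11/14z(1+11/15z) = 1 + z + 121/210z²
  Hence R(z) = 1 + z + 121/210z².

Solve |R(x)|<1 on ℝ⁻.
x=-0.52: |R|=0.6358
R=1: x+121/210x²=0 ⇒ x=−210/121=-1.7355; min R=1−1/(4·121/210)=0.5661>−1
Confirm numerically:
  x=-1.199: |R|=0.62933 <1
  x=-0.853: |R|=0.56624 <1
  x=-0.695: |R|=0.58331 <1
  x=-2.187: |R|=1.56890 >1
  x=-1.792: |R|=1.05830 >1
  x=-1.777: |R|=1.04245 >1
Stable set (-1.7355, 0).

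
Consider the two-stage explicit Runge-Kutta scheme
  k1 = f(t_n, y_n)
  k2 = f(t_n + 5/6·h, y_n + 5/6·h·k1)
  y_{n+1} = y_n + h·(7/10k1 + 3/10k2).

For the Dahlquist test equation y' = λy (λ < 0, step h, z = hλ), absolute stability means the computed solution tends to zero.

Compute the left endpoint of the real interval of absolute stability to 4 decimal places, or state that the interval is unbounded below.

Set f=λy, z=hλ:
  k1=λy_n ⇒ h·k1=z·y_n;  k2=λ(1+5/6z)y_n ⇒ h·k2=z(1+5/6z)y_n
  y_{n+1}/y_n = 1 + 7/10z + 3/10z(1+5/6z) = 1 + z + 1/4z²
  R(z) = 1 + z + 1/4z².

Find x<0 with |R(x)|<1.
x=-1.29: |R|=0.1260
R=1: x+1/4x²=0 ⇒ x=−4=-4.0000; min R=1−1/(4·1/4)=0.0000>−1
Confirm numerically:
  x=-3.753: |R|=0.76825 <1
  x=-3.699: |R|=0.72165 <1
  x=-2.171: |R|=0.00731 <1
  x=-1.812: |R|=0.00884 <1
  x=-4.461: |R|=1.51413 >1
  x=-4.297: |R|=1.31905 >1
  x=-4.150: |R|=1.15563 >1
So |R|<1 on (-4.0000, 0).

z* = -4.0000.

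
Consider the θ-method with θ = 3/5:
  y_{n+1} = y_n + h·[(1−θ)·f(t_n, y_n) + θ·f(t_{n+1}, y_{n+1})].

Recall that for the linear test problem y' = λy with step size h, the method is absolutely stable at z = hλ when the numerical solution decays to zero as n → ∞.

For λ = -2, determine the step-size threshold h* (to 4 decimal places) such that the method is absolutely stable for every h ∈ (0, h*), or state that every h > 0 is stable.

Test eqn y'=λy, z=hλ:
  y_{n+1} = y_n + z·[2/5·y_n + 3/5·y_{n+1}] ⇒ (1 − 3/5z)y_{n+1} = (1 + 2/5z)y_n
  R(z) = (1 + 2/5z)/(1 − 3/5z).

Boundary: |R(x)|=1, x<0.
x=-1.16: |R|=0.3160
x=-2: |R|=0.0909
x=-10: |R|=0.4286
x=-100: |R|=0.6393
θ=3/5≥1/2 ⇒ |1+2/5x|<|1−3/5x| ∀x<0 ⇒ interval (−∞,0).

unbounded; (−∞, 0). Any h>0 works for λ=-2.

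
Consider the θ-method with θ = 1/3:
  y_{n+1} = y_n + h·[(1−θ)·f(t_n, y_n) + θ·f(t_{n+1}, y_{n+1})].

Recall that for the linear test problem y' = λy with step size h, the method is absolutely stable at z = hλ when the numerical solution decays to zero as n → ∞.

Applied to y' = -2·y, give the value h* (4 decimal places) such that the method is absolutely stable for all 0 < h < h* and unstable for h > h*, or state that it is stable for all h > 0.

On y'=λy, z=hλ:
  y_{n+1} = y_n + z·[2/3·y_n + 1/3·y_{n+1}] ⇒ (1 − 1/3z)y_{n+1} = (1 + 2/3z)y_n
  so R(z) = (1 + 2/3z)/(1 − 1/3z).

Find x<0 with |R(x)|<1.
x=-0.94: |R|=0.2843
R=−1: 1+2/3x = −1+1/3x ⇒ -1/3x=2 ⇒ x=2/(-1/3)=-6.0000
Confirm numerically:
  x=-5.272: |R|=0.91199 <1
  x=-3.707: |R|=0.65812 <1
  x=-2.407: |R|=0.33549 <1
  x=-6.464: |R|=1.04903 >1
  x=-6.392: |R|=1.04174 >1
  x=-6.323: |R|=1.03465 >1
Stable set (-6.0000, 0).

(-6.0000,0); λ=-2 ⇒ h* = (6)/2 = 3.0000.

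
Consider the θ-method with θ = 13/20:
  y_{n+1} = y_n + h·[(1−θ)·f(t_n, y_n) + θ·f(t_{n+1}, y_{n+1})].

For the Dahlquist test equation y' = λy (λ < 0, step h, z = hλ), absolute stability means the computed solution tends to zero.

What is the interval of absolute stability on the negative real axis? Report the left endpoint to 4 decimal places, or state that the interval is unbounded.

Test eqn y'=λy, z=hλ:
  y_{n+1} = y_n + z·[7/20·y_n + 13/20·y_{n+1}] ⇒ (1 − 13/20z)y_{n+1} = (1 + 7/20z)y_n
  R(z) = (1 + 7/20z)/(1 − 13/20z).

Solve |R(x)|<1 on ℝ⁻.
x=-0.42: |R|=0.6701
x=-2: |R|=0.1304
x=-10: |R|=0.3333
x=-100: |R|=0.5152
θ=13/20≥1/2 ⇒ |1+7/20x|<|1−13/20x| ∀x<0 ⇒ stable on all of ℝ⁻.

interval (−∞, 0).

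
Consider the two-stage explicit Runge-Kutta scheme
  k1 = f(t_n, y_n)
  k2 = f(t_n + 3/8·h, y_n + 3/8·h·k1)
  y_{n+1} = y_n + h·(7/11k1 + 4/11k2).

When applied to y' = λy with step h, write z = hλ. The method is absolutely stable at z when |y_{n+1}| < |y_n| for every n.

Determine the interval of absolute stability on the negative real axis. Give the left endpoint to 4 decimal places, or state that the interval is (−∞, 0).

(-7.3333, 0).

Set f=λy, z=hλ:
  k1=λy_n ⇒ h·k1=z·y_n;  k2=λ(1+3/8z)y_n ⇒ h·k2=z(1+3/8z)y_n
  y_{n+1}/y_n = 1 + 7/11z + 4/11z(1+3/8z) = 1 + z + 3/22z²
  ⇒ R(z) = 1 + z + 3/22z².

Solve |R(x)|<1 on ℝ⁻.
x=-0.67: |R|=0.3912
R=1: x+3/22x²=0 ⇒ x=−22/3=-7.3333; min R=1−1/(4·3/22)=-0.8333>−1
Confirm numerically:
  x=-7.036: |R|=0.71472 <1
  x=-6.703: |R|=0.42385 <1
  x=-5.125: |R|=0.54332 <1
  x=-4.974: |R|=0.60027 <1
  x=-7.901: |R|=1.61161 >1
  x=-7.623: |R|=1.30111 >1
  x=-7.565: |R|=1.23899 >1
Interval (-7.3333, 0).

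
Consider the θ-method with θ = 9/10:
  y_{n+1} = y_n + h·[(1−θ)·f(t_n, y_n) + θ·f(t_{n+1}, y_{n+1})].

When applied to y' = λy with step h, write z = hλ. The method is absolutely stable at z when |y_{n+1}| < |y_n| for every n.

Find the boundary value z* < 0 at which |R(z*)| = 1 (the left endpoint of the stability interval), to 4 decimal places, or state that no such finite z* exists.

Test eqn y'=λy, z=hλ:
  y_{n+1} = y_n + z·[1/10·y_n + 9/10·y_{n+1}] ⇒ (1 − 9/10z)y_{n+1} = (1 + 1/10z)y_n
  so R(z) = (1 + 1/10z)/(1 − 9/10z).

Find x<0 with |R(x)|<1.
x=-0.34: |R|=0.7397
x=-2: |R|=0.2857
x=-10: |R|=0.0000
x=-100: |R|=0.0989
θ=9/10≥1/2 ⇒ |1+1/10x|<|1−9/10x| ∀x<0 ⇒ stable on all of ℝ⁻.

unbounded; (−∞, 0).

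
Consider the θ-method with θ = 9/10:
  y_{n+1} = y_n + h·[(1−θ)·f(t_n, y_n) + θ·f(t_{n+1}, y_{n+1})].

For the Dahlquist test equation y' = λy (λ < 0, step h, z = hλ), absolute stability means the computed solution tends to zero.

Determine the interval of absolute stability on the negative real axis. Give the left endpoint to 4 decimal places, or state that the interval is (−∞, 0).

Test eqn y'=λy, z=hλ:
  y_{n+1} = y_n + z·[1/10·y_n + 9/10·y_{n+1}] ⇒ (1 − 9/10z)y_{n+1} = (1 + 1/10z)y_n
  R(z) = (1 + 1/10z)/(1 − 9/10z).

Need |R(x)|<1, x<0.
x=-1.51: |R|=0.3599
x=-2: |R|=0.2857
x=-10: |R|=0.0000
x=-100: |R|=0.0989
θ=9/10≥1/2 ⇒ |1+1/10x|<|1−9/10x| ∀x<0 ⇒ unbounded interval.

interval (−∞, 0).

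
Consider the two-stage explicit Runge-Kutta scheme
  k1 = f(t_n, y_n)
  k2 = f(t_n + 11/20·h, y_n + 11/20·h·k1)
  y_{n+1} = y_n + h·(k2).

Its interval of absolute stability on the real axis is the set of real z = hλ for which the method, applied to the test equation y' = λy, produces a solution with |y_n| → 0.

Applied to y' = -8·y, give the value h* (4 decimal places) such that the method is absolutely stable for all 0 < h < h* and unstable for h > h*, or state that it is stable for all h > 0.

Test eqn y'=λy, z=hλ:
  k1=λy_n ⇒ h·k1=z·y_n;  k2=λ(1+11/20z)y_n ⇒ h·k2=z(1+11/20z)y_n
  y_{n+1}/y_n = 1 + z(1+11/20z) = 1 + z + 11/20z²
  Hence R(z) = 1 + z + 11/20z².

Boundary: |R(x)|=1, x<0.
x=-1.04: |R|=0.5549
R=1: x+11/20x²=0 ⇒ x=−20/11=-1.8182; min R=1−1/(4·11/20)=0.5455>−1
Confirm numerically:
  x=-1.782: |R|=0.96454 <1
  x=-1.542: |R|=0.76577 <1
  x=-1.168: |R|=0.58232 <1
  x=-0.730: |R|=0.56310 <1
  x=-1.996: |R|=1.19521 >1
  x=-1.851: |R|=1.03341 >1
Stable set (-1.8182, 0).

(-1.8182,0); λ=-8 ⇒ h* = (20/11)/8 = 0.2273.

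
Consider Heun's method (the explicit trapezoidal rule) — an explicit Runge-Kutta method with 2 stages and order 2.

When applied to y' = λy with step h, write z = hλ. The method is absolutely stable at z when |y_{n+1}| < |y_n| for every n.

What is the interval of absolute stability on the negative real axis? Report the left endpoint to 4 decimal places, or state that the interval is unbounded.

On y'=λy, z=hλ:
  order 2, 2-stage ⇒ R(z)=1+z+z^2/2
  (e.g. R(-0.31)=0.73805, |R|=0.73805)

Find x<0 with |R(x)|<1.
x=-0.31: |R|=0.7380
|R(-2.24)|=1.2688 |R(-1.52)|=0.6352 |R(-0.88)|=0.5072
Bisect:
  x_lo=-2.4655 |R|=1.5738  x_hi=-0.3399 |R|=0.7179
  mid=-1.40269 |R|=0.58108 →hi
  mid=-1.93409 |R|=0.93626 →hi
  mid=-2.19978 |R|=1.21974 →lo
  mid=-2.06694 |R|=1.06918 →lo
  mid=-2.00051 |R|=1.00051 →lo
  mid=-1.96730 |R|=0.96783 →hi
  mid=-1.98390 |R|=0.98403 →hi
  mid=-1.99221 |R|=0.99224 →hi
  mid=-1.99636 |R|=0.99637 →hi
  ...
  [-2.00012,-1.99999] ⇒ x*=-2.0000
Interval (-2.0000, 0).

(-2.0000, 0).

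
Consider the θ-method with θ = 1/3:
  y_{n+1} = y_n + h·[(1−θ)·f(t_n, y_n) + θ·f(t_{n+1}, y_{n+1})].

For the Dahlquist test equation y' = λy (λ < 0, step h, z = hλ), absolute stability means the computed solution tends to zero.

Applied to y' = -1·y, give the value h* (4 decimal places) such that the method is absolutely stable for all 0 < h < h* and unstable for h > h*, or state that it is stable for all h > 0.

With y'=λy (z=hλ):
  y_{n+1} = y_n + z·[2/3·y_n + 1/3·y_{n+1}] ⇒ (1 − 1/3z)y_{n+1} = (1 + 2/3z)y_n
  R(z) = (1 + 2/3z)/(1 − 1/3z).

Boundary: |R(x)|=1, x<0.
x=-0.41: |R|=0.6393
R=−1: 1+2/3x = −1+1/3x ⇒ -1/3x=2 ⇒ x=2/(-1/3)=-6.0000
Confirm numerically:
  x=-5.348: |R|=0.92190 <1
  x=-5.292: |R|=0.91462 <1
  x=-4.075: |R|=0.72792 <1
  x=-2.643: |R|=0.40510 <1
  x=-6.560: |R|=1.05858 >1
  x=-6.556: |R|=1.05818 >1
  x=-6.503: |R|=1.05293 >1
Stable set (-6.0000, 0).

(-6.0000,0); λ=-1 ⇒ h* = (6)/1 = 6.0000.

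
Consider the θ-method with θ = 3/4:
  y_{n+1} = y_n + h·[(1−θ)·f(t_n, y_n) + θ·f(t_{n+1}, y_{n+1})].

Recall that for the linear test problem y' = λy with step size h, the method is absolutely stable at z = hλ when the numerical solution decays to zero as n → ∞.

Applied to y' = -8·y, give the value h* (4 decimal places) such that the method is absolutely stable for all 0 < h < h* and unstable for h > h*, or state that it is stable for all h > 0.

Set f=λy, z=hλ:
  y_{n+1} = y_n + z·[1/4·y_n + 3/4·y_{n+1}] ⇒ (1 − 3/4z)y_{n+1} = (1 + 1/4z)y_n
  so R(z) = (1 + 1/4z)/(1 − 3/4z).

Boundary: |R(x)|=1, x<0.
x=-1.78: |R|=0.2377
x=-2: |R|=0.2000
x=-10: |R|=0.1765
x=-100: |R|=0.3158
θ=3/4≥1/2 ⇒ |1+1/4x|<|1−3/4x| ∀x<0 ⇒ unbounded interval.

unbounded; (−∞, 0). Any h>0 works for λ=-8.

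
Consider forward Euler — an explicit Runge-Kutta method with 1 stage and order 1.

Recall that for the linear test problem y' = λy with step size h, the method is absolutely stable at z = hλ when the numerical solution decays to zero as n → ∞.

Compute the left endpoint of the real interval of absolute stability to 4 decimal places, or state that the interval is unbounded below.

Set f=λy, z=hλ:
  order 1, 1-stage ⇒ R(z)=1+z
  (e.g. R(-0.48)=0.52000, |R|=0.52000)

Find x<0 with |R(x)|<1.
x=-0.48: |R|=0.5200
|R(-1.79)|=0.7900 |R(-0.79)|=0.2100 |R(-0.76)|=0.2400
Bisect:
  x_lo=-2.7226 |R|=1.7226  x_hi=-0.1313 |R|=0.8687
  mid=-1.42693 |R|=0.42693 →hi
  mid=-2.07474 |R|=1.07474 →lo
  mid=-1.75084 |R|=0.75084 →hi
  mid=-1.91279 |R|=0.91279 →hi
  mid=-1.99377 |R|=0.99377 →hi
  mid=-2.03425 |R|=1.03425 →lo
  mid=-2.01401 |R|=1.01401 →lo
  mid=-2.00389 |R|=1.00389 →lo
  ...
  [-2.00009,-1.99993] ⇒ x*=-2.0000
So |R|<1 on (-2.0000, 0).

left endpoint -2.0000.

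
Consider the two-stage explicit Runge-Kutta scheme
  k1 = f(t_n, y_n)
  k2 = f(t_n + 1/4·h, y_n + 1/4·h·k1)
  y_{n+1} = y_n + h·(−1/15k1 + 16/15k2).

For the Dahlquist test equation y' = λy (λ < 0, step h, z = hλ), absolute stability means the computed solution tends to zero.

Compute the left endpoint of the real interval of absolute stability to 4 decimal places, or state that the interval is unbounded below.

With y'=λy (z=hλ):
  k1=λy_n ⇒ h·k1=z·y_n;  k2=λ(1+1/4z)y_n ⇒ h·k2=z(1+1/4z)y_n
  y_{n+1}/y_n = 1 − 1/15z + 16/15z(1+1/4z) = 1 + z + 4/15z²
  Hence R(z) = 1 + z + 4/15z².

Find x<0 with |R(x)|<1.
x=-0.4: |R|=0.6427
R=1: x+4/15x²=0 ⇒ x=−15/4=-3.7500; min R=1−1/(4·4/15)=0.0625>−1
Confirm numerically:
  x=-3.644: |R|=0.89700 <1
  x=-2.828: |R|=0.30469 <1
  x=-1.866: |R|=0.06252 <1
  x=-1.803: |R|=0.06388 <1
  x=-4.315: |R|=1.65013 >1
  x=-3.952: |R|=1.21288 >1
So |R|<1 on (-3.7500, 0).

z* = -3.7500.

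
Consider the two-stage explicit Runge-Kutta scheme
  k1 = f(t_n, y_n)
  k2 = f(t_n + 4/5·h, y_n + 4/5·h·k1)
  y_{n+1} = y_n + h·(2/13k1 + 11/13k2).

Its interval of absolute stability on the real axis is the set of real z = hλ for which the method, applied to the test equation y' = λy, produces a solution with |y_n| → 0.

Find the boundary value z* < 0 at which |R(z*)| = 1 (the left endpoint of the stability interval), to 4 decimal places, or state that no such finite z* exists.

Set f=λy, z=hλ:
  k1=λy_n ⇒ h·k1=z·y_n;  k2=λ(1+4/5z)y_n ⇒ h·k2=z(1+4/5z)y_n
  y_{n+1}/y_n = 1 + 2/13z + 11/13z(1+4/5z) = 1 + z + 44/65z²
  so R(z) = 1 + z + 44/65z².

Boundary: |R(x)|=1, x<0.
x=-0.56: |R|=0.6523
R=1: x+44/65x²=0 ⇒ x=−65/44=-1.4773; min R=1−1/(4·44/65)=0.6307>−1
Confirm numerically:
  x=-1.444: |R|=0.96748 <1
  x=-1.044: |R|=0.69380 <1
  x=-0.993: |R|=0.67448 <1
  x=-0.827: |R|=0.63597 <1
  x=-2.065: |R|=1.82155 >1
  x=-1.937: |R|=1.60279 >1
  x=-1.927: |R|=1.58664 >1
Stable set (-1.4773, 0).

z* = -1.4773.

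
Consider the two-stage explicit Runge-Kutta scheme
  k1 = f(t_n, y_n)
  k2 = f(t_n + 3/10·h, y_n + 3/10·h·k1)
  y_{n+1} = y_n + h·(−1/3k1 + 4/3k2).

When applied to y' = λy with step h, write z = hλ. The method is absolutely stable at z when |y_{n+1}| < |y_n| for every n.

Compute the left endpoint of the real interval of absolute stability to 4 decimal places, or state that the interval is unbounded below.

On y'=λy, z=hλ:
  k1=λy_n ⇒ h·k1=z·y_n;  k2=λ(1+3/10z)y_n ⇒ h·k2=z(1+3/10z)y_n
  y_{n+1}/y_n = 1 − 1/3z + 4/3z(1+3/10z) = 1 + z + 2/5z²
  R(z) = 1 + z + 2/5z².

Solve |R(x)|<1 on ℝ⁻.
x=-0.63: |R|=0.5288
R=1: x+2/5x²=0 ⇒ x=−5/2=-2.5000; min R=1−1/(4·2/5)=0.3750>−1
Confirm numerically:
  x=-2.240: |R|=0.76704 <1
  x=-2.120: |R|=0.67776 <1
  x=-1.997: |R|=0.59820 <1
  x=-1.348: |R|=0.37884 <1
  x=-2.850: |R|=1.39900 >1
  x=-2.754: |R|=1.27981 >1
  x=-2.573: |R|=1.07513 >1
Interval (-2.5000, 0).

z* = -2.5000.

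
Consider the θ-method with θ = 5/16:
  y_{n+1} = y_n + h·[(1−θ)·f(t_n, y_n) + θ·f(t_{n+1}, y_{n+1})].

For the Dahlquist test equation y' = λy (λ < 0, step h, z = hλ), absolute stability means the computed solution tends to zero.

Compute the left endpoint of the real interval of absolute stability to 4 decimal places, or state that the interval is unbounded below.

On y'=λy, z=hλ:
  y_{n+1} = y_n + z·[11/16·y_n + 5/16·y_{n+1}] ⇒ (1 − 5/16z)y_{n+1} = (1 + 11/16z)y_n
  Hence R(z) = (1 + 11/16z)/(1 − 5/16z).

Need |R(x)|<1, x<0.
x=-0.97: |R|=0.2556
R=−1: 1+11/16x = −1+5/16x ⇒ -3/8x=2 ⇒ x=2/(-3/8)=-5.3333
Confirm numerically:
  x=-5.164: |R|=0.97571 <1
  x=-4.548: |R|=0.87837 <1
  x=-2.144: |R|=0.28383 <1
  x=-5.699: |R|=1.04931 >1
  x=-5.489: |R|=1.02150 >1
So |R|<1 on (-5.3333, 0).

z* = -5.3333.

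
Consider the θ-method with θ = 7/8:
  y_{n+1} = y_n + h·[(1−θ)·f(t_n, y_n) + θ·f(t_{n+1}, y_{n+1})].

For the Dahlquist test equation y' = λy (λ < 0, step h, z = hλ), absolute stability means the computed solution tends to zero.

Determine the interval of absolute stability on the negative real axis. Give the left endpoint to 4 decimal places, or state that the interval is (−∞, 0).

interval (−∞, 0).

With y'=λy (z=hλ):
  y_{n+1} = y_n + z·[1/8·y_n + 7/8·y_{n+1}] ⇒ (1 − 7/8z)y_{n+1} = (1 + 1/8z)y_n
  Hence R(z) = (1 + 1/8z)/(1 − 7/8z).

Find x<0 with |R(x)|<1.
x=-0.61: |R|=0.6023
x=-2: |R|=0.2727
x=-10: |R|=0.0256
x=-100: |R|=0.1299
θ=7/8≥1/2 ⇒ |1+1/8x|<|1−7/8x| ∀x<0 ⇒ interval (−∞,0).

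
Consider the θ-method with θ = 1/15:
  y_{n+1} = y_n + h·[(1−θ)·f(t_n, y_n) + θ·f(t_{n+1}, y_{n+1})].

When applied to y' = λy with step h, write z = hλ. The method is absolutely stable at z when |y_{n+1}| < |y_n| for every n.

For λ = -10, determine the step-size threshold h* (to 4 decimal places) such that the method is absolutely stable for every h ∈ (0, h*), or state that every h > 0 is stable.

With y'=λy (z=hλ):
  y_{n+1} = y_n + z·[14/15·y_n + 1/15·y_{n+1}] ⇒ (1 − 1/15z)y_{n+1} = (1 + 14/15z)y_n
  Hence R(z) = (1 + 14/15z)/(1 − 1/15z).

Find x<0 with |R(x)|<1.
x=-1.17: |R|=0.0853
R=−1: 1+14/15x = −1+1/15x ⇒ -13/15x=2 ⇒ x=2/(-13/15)=-2.3077
Confirm numerically:
  x=-1.368: |R|=0.25367 <1
  x=-1.192: |R|=0.10425 <1
  x=-1.140: |R|=0.05948 <1
  x=-1.101: |R|=0.02571 <1
  x=-2.877: |R|=1.41400 >1
  x=-2.769: |R|=1.33750 >1
  x=-2.763: |R|=1.33322 >1
Interval (-2.3077, 0).

(-2.3077,0); λ=-10 ⇒ h* = (30/13)/10 = 0.2308.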